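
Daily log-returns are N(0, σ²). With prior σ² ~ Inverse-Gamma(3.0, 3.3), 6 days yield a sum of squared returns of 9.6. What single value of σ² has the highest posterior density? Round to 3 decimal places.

Posterior: Inverse-Gamma(shape = 3.0+6/2 = 6.0, scale = 3.3+9.6/2 = 8.1).
Mode = β/(α+1) = 8.1/7.0 = 1.157.
Mean = β/(α−1) = 8.1/5.0 = 1.620.
This is the posterior mode — the MAP estimate.

1.157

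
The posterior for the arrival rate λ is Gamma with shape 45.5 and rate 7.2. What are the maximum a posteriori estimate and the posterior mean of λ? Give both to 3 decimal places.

MAP = 6.181; posterior mean = 6.319

Mode = (α−1)/β = 44.5/7.2 = 6.181.
Mean = α/β = 45.5/7.2 = 6.319.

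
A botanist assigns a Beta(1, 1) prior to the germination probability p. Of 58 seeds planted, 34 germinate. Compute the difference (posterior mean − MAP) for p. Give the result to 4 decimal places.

Posterior: Beta(1+34, 1+24) = Beta(35, 25).
Mode = (35−1)/(35+25−2) = 34/58 = 0.5862.
With a flat prior the MAP equals the MLE, 34/58.
Mean = 35/(35+25) = 35/60 = 0.5833.
Difference = 0.5833 − 0.5862 = -0.0029.
Mode > mean: the posterior has a left tail.

-0.0029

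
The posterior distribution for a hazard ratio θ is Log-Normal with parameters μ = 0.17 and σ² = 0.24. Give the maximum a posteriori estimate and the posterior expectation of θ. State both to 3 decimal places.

θ_MAP = 0.932, E[θ|data] = 1.336

Mode = exp(μ − σ²) = exp(-0.07) = 0.932.
Mean = exp(μ + σ²/2) = exp(0.290) = 1.336.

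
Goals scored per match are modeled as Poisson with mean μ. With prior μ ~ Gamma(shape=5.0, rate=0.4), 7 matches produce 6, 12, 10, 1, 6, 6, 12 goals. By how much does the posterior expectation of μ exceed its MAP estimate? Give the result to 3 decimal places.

0.135

Σ counts = 53. Posterior: Gamma(shape = 5.0+53 = 58.0, rate = 0.4+7 = 7.4).
Mode = (α−1)/β = 57.0/7.4 = 7.703.
Mean = α/β = 58.0/7.4 = 7.838.
Difference = 7.838 − 7.703 = 0.135.
Right-skewed posterior ⇒ mode < mean.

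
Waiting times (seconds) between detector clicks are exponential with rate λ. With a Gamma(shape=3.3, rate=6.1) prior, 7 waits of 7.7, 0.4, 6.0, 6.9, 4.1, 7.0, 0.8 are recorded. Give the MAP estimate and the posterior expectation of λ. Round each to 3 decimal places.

Σ times = 32.9. Posterior: Gamma(shape = 3.3+7 = 10.3, rate = 6.1+32.9 = 39.0).
Mode = (α−1)/β = 9.3/39.0 = 0.238.
Mean = α/β = 10.3/39.0 = 0.264.

MAP = 0.238; posterior mean = 0.264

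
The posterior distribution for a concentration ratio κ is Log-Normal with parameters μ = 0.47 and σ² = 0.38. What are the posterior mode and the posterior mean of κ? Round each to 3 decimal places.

MAP: 1.094. Posterior mean: 1.935.

Mode = exp(μ − σ²) = exp(0.09) = 1.094.
Mean = exp(μ + σ²/2) = exp(0.660) = 1.935.
Mean > mode: the posterior has a right tail.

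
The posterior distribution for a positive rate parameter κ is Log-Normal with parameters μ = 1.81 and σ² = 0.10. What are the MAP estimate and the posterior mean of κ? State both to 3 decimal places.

Mode = exp(μ − σ²) = exp(1.71) = 5.529.
Mean = exp(μ + σ²/2) = exp(1.860) = 6.424.

MAP: 5.529. Posterior mean: 6.424.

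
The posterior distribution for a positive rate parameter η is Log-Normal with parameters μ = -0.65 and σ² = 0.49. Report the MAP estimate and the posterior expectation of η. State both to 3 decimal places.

MAP = 0.320; posterior mean = 0.667

Mode = exp(μ − σ²) = exp(-1.14) = 0.320.
Mean = exp(μ + σ²/2) = exp(-0.405) = 0.667.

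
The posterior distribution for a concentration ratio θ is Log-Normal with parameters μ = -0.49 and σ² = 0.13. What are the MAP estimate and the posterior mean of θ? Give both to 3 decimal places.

Mode = exp(μ − σ²) = exp(-0.62) = 0.538.
Mean = exp(μ + σ²/2) = exp(-0.425) = 0.654.

MAP: 0.538. Posterior mean: 0.654.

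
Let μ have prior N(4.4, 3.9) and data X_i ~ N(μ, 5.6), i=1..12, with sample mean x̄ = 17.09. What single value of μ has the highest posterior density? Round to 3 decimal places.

15.734

Posterior for μ is Normal. Precision-weighted mean: (1/3.9·4.4 + 12/5.6·17.09) / (1/3.9 + 12/5.6) = 15.734.
A Normal posterior is symmetric, so mode = mean.
This is the posterior mode — the MAP estimate.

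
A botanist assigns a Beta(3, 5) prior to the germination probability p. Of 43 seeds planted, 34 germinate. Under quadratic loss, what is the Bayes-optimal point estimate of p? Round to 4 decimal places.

Posterior: Beta(3+34, 5+9) = Beta(37, 14).
Mode = (37−1)/(37+14−2) = 36/49 = 0.7347.
Mean = 37/(37+14) = 37/51 = 0.7255.
Quadratic loss ⇒ the optimal estimator is the posterior mean.

0.7255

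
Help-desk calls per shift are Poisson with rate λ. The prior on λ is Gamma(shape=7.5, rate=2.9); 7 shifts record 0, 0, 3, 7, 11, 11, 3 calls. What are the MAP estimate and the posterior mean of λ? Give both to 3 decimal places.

MAP = 4.192; posterior mean = 4.293

Σ counts = 35. Posterior: Gamma(shape = 7.5+35 = 42.5, rate = 2.9+7 = 9.9).
Mode = (α−1)/β = 41.5/9.9 = 4.192.
Mean = α/β = 42.5/9.9 = 4.293.
The posterior is right-skewed, so the mean exceeds the mode.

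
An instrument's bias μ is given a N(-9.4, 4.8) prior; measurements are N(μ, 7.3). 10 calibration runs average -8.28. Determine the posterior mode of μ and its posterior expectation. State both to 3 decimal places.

μ_MAP = -8.428, E[μ|data] = -8.428

Posterior for μ is Normal. Precision-weighted mean: (1/4.8·-9.4 + 10/7.3·-8.28) / (1/4.8 + 10/7.3) = -8.428.
A Normal posterior is symmetric, so mode = mean.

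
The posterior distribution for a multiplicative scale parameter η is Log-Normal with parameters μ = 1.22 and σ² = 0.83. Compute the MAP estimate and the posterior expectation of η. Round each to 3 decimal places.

η_MAP = 1.477, E[η|data] = 5.129

Mode = exp(μ − σ²) = exp(0.39) = 1.477.
Mean = exp(μ + σ²/2) = exp(1.635) = 5.129.
Mean > mode: the posterior has a right tail.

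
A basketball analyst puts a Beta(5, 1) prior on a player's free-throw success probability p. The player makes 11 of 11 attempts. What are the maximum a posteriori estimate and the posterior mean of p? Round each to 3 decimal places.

Posterior: Beta(5+11, 1+0) = Beta(16, 1).
Since β = 1 ≤ 1 and α > 1, the Beta density is monotone increasing on [0,1]; the mode is at 1.
Mean = 16/(16+1) = 0.941.

MAP: 1.000. Posterior mean: 0.941.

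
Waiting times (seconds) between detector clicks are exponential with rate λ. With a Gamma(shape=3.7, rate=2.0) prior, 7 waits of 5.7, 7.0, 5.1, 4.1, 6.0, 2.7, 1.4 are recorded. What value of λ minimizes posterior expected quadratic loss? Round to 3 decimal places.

0.315

Σ times = 32.0. Posterior: Gamma(shape = 3.7+7 = 10.7, rate = 2.0+32.0 = 34.0).
Mode = (α−1)/β = 9.7/34.0 = 0.285.
Mean = α/β = 10.7/34.0 = 0.315.
Quadratic loss ⇒ the optimal estimator is the posterior mean.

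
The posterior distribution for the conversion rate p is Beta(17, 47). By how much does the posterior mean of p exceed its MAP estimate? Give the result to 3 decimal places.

Mode = (17−1)/(17+47−2) = 16/62 = 0.258.
Mean = 17/(17+47) = 17/64 = 0.266.
Difference = 0.266 − 0.258 = 0.008.

0.008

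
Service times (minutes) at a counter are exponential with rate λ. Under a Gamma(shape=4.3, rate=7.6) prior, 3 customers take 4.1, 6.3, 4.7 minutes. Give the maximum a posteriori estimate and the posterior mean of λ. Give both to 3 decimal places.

MAP: 0.278. Posterior mean: 0.322.

Σ times = 15.1. Posterior: Gamma(shape = 4.3+3 = 7.3, rate = 7.6+15.1 = 22.7).
Mode = (α−1)/β = 6.3/22.7 = 0.278.
Mean = α/β = 7.3/22.7 = 0.322.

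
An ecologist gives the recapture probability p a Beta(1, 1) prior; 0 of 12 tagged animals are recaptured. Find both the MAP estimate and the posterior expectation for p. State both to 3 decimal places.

MAP: 0.000. Posterior mean: 0.071.

Posterior: Beta(1+0, 1+12) = Beta(1, 13).
Since α = 1 ≤ 1 and β > 1, the Beta density is monotone decreasing on [0,1]; the mode is at 0.
Mean = 1/(1+13) = 0.071.
The mean is pulled above the mode by the posterior's right skew.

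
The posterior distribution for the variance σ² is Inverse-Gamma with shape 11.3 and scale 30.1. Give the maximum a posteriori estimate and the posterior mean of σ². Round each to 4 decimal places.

Mode = β/(α+1) = 30.1/12.3 = 2.4472.
Mean = β/(α−1) = 30.1/10.3 = 2.9223.
The mean is pulled above the mode by the posterior's right skew.

σ²_MAP = 2.4472, E[σ²|data] = 2.9223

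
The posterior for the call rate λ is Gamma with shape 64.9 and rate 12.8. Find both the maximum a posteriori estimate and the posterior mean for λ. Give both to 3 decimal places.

MAP: 4.992. Posterior mean: 5.070.

Mode = (α−1)/β = 63.9/12.8 = 4.992.
Mean = α/β = 64.9/12.8 = 5.070.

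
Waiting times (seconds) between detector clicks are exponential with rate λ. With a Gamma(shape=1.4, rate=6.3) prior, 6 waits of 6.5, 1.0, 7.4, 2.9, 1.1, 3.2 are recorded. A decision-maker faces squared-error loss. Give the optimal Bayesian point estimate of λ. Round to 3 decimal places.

Σ times = 22.1. Posterior: Gamma(shape = 1.4+6 = 7.4, rate = 6.3+22.1 = 28.4).
Mode = (α−1)/β = 6.4/28.4 = 0.225.
Mean = α/β = 7.4/28.4 = 0.261.
Squared-error loss ⇒ the optimal estimator is the posterior mean.

0.261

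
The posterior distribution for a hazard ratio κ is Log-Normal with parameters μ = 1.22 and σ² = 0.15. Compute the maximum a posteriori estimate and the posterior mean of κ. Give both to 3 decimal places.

MAP = 2.915; posterior mean = 3.651

Mode = exp(μ − σ²) = exp(1.07) = 2.915.
Mean = exp(μ + σ²/2) = exp(1.295) = 3.651.
The mean is pulled above the mode by the posterior's right skew.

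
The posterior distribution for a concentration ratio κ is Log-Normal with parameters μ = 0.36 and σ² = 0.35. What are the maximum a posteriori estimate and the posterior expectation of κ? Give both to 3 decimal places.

maximum a posteriori estimate = 1.010, posterior expectation = 1.707

Mode = exp(μ − σ²) = exp(0.01) = 1.010.
Mean = exp(μ + σ²/2) = exp(0.535) = 1.707.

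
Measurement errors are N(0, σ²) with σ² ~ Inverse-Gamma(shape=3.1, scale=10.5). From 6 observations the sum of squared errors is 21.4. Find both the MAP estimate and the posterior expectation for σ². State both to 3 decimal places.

σ²_MAP = 2.986, E[σ²|data] = 4.157

Posterior: Inverse-Gamma(shape = 3.1+6/2 = 6.1, scale = 10.5+21.4/2 = 21.2).
Mode = β/(α+1) = 21.2/7.1 = 2.986.
Mean = β/(α−1) = 21.2/5.1 = 4.157.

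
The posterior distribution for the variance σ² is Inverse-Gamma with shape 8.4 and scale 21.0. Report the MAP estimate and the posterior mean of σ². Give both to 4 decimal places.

Mode = β/(α+1) = 21.0/9.4 = 2.2340.
Mean = β/(α−1) = 21.0/7.4 = 2.8378.

MAP = 2.2340; posterior mean = 2.8378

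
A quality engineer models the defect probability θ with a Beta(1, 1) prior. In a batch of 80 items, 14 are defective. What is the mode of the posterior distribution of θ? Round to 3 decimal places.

Posterior: Beta(1+14, 1+66) = Beta(15, 67).
Mode = (15−1)/(15+67−2) = 14/80 = 0.175.
With a flat prior the MAP equals the MLE, 14/80.
Mean = 15/(15+67) = 15/82 = 0.183.
This is the posterior mode — the MAP estimate.

0.175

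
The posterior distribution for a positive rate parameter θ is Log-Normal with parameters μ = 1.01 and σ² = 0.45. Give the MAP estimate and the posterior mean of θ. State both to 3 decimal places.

Mode = exp(μ − σ²) = exp(0.56) = 1.751.
Mean = exp(μ + σ²/2) = exp(1.235) = 3.438.
The posterior is right-skewed, so the mean exceeds the mode.

MAP = 1.751; posterior mean = 3.438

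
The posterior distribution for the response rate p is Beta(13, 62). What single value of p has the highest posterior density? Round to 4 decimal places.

Mode = (13−1)/(13+62−2) = 12/73 = 0.1644.
Mean = 13/(13+62) = 13/75 = 0.1733.
This is the posterior mode — the MAP estimate.

0.1644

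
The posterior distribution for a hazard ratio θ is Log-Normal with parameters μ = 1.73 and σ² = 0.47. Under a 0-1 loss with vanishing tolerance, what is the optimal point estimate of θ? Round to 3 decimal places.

3.525

Mode = exp(μ − σ²) = exp(1.26) = 3.525.
Mean = exp(μ + σ²/2) = exp(1.965) = 7.135.
This is the posterior mode — the MAP estimate.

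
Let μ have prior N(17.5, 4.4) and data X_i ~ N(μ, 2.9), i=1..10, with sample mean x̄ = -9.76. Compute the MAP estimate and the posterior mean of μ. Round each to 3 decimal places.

Posterior for μ is Normal. Precision-weighted mean: (1/4.4·17.5 + 10/2.9·-9.76) / (1/4.4 + 10/2.9) = -8.074.
A Normal posterior is symmetric, so mode = mean.

MAP: -8.074. Posterior mean: -8.074.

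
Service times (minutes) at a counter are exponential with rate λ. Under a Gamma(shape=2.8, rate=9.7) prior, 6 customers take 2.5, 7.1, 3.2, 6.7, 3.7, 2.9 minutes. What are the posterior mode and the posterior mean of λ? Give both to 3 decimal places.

Σ times = 26.1. Posterior: Gamma(shape = 2.8+6 = 8.8, rate = 9.7+26.1 = 35.8).
Mode = (α−1)/β = 7.8/35.8 = 0.218.
Mean = α/β = 8.8/35.8 = 0.246.
The posterior is right-skewed, so the mean exceeds the mode.

λ_MAP = 0.218, E[λ|data] = 0.246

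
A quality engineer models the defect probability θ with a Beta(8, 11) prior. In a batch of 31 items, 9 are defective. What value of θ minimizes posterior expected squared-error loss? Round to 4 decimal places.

0.3400

Posterior: Beta(8+9, 11+22) = Beta(17, 33).
Mode = (17−1)/(17+33−2) = 16/48 = 0.3333.
Mean = 17/(17+33) = 17/50 = 0.3400.
Squared-error loss ⇒ the optimal estimator is the posterior mean.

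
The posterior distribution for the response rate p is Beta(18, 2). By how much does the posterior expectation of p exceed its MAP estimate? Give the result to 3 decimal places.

-0.044

Mode = (18−1)/(18+2−2) = 17/18 = 0.944.
Mean = 18/(18+2) = 18/20 = 0.900.
Difference = 0.900 − 0.944 = -0.044.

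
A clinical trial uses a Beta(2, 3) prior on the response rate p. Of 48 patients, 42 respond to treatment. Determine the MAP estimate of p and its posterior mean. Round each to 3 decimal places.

Posterior: Beta(2+42, 3+6) = Beta(44, 9).
Mode = (44−1)/(44+9−2) = 43/51 = 0.843.
Mean = 44/(44+9) = 44/53 = 0.830.
Left-skewed posterior ⇒ mean < mode.

MAP: 0.843. Posterior mean: 0.830.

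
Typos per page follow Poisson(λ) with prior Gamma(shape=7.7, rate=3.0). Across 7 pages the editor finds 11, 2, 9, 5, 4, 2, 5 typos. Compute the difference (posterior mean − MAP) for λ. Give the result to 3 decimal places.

Σ counts = 38. Posterior: Gamma(shape = 7.7+38 = 45.7, rate = 3.0+7 = 10.0).
Mode = (α−1)/β = 44.7/10.0 = 4.470.
Mean = α/β = 45.7/10.0 = 4.570.
Difference = 4.570 − 4.470 = 0.100.
Right-skewed posterior ⇒ mode < mean.

0.100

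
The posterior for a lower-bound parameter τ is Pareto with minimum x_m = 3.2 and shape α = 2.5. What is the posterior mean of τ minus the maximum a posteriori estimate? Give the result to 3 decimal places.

The Pareto density is strictly decreasing on [x_m, ∞), so the mode is x_m = 3.200.
Mean = α·x_m/(α−1) = 2.5·3.2/1.5 = 5.333.
Difference = 5.333 − 3.200 = 2.133.
The posterior is right-skewed, so the mean exceeds the mode.

2.133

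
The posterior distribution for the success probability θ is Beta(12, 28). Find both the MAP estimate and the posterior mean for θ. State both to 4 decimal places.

MAP = 0.2895, posterior mean = 0.3000

Mode = (12−1)/(12+28−2) = 11/38 = 0.2895.
Mean = 12/(12+28) = 12/40 = 0.3000.
The posterior is right-skewed, so the mean exceeds the mode.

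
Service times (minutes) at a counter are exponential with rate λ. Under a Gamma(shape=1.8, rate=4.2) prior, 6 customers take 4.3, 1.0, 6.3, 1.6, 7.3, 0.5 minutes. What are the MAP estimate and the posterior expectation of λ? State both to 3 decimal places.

Σ times = 21.0. Posterior: Gamma(shape = 1.8+6 = 7.8, rate = 4.2+21.0 = 25.2).
Mode = (α−1)/β = 6.8/25.2 = 0.270.
Mean = α/β = 7.8/25.2 = 0.310.
Right-skewed posterior ⇒ mode < mean.

MAP = 0.270; posterior mean = 0.310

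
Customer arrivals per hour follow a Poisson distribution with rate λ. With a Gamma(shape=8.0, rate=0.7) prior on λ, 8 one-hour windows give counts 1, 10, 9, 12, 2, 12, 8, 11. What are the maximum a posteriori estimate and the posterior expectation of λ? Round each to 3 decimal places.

Σ counts = 65. Posterior: Gamma(shape = 8.0+65 = 73.0, rate = 0.7+8 = 8.7).
Mode = (α−1)/β = 72.0/8.7 = 8.276.
Mean = α/β = 73.0/8.7 = 8.391.

MAP: 8.276. Posterior mean: 8.391.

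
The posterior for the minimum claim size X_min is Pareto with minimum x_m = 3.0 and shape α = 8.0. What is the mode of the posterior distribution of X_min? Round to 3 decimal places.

3.000

The Pareto density is strictly decreasing on [x_m, ∞), so the mode is x_m = 3.000.
Mean = α·x_m/(α−1) = 8.0·3.0/7.0 = 3.429.
This is the posterior mode — the MAP estimate.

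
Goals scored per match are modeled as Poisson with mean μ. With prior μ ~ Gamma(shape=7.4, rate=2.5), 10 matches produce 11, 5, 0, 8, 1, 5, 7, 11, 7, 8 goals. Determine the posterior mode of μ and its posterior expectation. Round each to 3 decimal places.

MAP = 5.552, posterior mean = 5.632

Σ counts = 63. Posterior: Gamma(shape = 7.4+63 = 70.4, rate = 2.5+10 = 12.5).
Mode = (α−1)/β = 69.4/12.5 = 5.552.
Mean = α/β = 70.4/12.5 = 5.632.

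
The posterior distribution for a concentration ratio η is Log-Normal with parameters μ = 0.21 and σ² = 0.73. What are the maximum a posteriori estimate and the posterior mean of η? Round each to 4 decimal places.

Mode = exp(μ − σ²) = exp(-0.52) = 0.5945.
Mean = exp(μ + σ²/2) = exp(0.575) = 1.7771.
Mean > mode: the posterior has a right tail.

MAP = 0.5945, posterior mean = 1.7771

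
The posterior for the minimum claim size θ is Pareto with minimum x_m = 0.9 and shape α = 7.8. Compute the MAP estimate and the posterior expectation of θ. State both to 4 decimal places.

The Pareto density is strictly decreasing on [x_m, ∞), so the mode is x_m = 0.9000.
Mean = α·x_m/(α−1) = 7.8·0.9/6.8 = 1.0324.

MAP = 0.9000; posterior mean = 1.0324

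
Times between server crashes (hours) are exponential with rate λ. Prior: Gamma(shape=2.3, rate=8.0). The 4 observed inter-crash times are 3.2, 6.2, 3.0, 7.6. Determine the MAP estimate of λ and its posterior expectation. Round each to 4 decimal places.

Σ times = 20.0. Posterior: Gamma(shape = 2.3+4 = 6.3, rate = 8.0+20.0 = 28.0).
Mode = (α−1)/β = 5.3/28.0 = 0.1893.
Mean = α/β = 6.3/28.0 = 0.2250.

λ_MAP = 0.1893, E[λ|data] = 0.2250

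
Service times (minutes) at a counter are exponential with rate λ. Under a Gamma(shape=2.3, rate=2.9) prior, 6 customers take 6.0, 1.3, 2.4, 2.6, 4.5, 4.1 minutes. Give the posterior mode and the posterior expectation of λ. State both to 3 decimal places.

Σ times = 20.9. Posterior: Gamma(shape = 2.3+6 = 8.3, rate = 2.9+20.9 = 23.8).
Mode = (α−1)/β = 7.3/23.8 = 0.307.
Mean = α/β = 8.3/23.8 = 0.349.
Right-skewed posterior ⇒ mode < mean.

MAP = 0.307, posterior mean = 0.349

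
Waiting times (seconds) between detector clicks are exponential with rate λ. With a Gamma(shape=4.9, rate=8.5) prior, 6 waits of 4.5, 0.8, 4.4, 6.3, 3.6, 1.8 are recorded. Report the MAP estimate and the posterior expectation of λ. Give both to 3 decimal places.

MAP estimate = 0.331, posterior expectation = 0.365

Σ times = 21.4. Posterior: Gamma(shape = 4.9+6 = 10.9, rate = 8.5+21.4 = 29.9).
Mode = (α−1)/β = 9.9/29.9 = 0.331.
Mean = α/β = 10.9/29.9 = 0.365.
The posterior is right-skewed, so the mean exceeds the mode.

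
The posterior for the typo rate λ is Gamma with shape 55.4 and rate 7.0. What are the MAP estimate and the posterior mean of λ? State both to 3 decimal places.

MAP estimate = 7.771, posterior mean = 7.914

Mode = (α−1)/β = 54.4/7.0 = 7.771.
Mean = α/β = 55.4/7.0 = 7.914.
The posterior is right-skewed, so the mean exceeds the mode.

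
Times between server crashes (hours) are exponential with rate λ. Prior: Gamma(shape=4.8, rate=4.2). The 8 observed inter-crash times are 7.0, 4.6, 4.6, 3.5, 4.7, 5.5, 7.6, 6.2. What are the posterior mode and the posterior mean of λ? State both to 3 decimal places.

MAP: 0.246. Posterior mean: 0.267.

Σ times = 43.7. Posterior: Gamma(shape = 4.8+8 = 12.8, rate = 4.2+43.7 = 47.9).
Mode = (α−1)/β = 11.8/47.9 = 0.246.
Mean = α/β = 12.8/47.9 = 0.267.
The posterior is right-skewed, so the mean exceeds the mode.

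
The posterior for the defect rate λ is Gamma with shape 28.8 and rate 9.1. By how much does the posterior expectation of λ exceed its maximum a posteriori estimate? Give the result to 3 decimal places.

0.110

Mode = (α−1)/β = 27.8/9.1 = 3.055.
Mean = α/β = 28.8/9.1 = 3.165.
Difference = 3.165 − 3.055 = 0.110.
Right-skewed posterior ⇒ mode < mean.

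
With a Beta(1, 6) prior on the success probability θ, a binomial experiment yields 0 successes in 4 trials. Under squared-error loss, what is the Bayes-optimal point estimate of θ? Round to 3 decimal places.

0.091

Posterior: Beta(1+0, 6+4) = Beta(1, 10).
Since α = 1 ≤ 1 and β > 1, the Beta density is monotone decreasing on [0,1]; the mode is at 0.
Mean = 1/(1+10) = 0.091.
Squared-error loss ⇒ the optimal estimator is the posterior mean.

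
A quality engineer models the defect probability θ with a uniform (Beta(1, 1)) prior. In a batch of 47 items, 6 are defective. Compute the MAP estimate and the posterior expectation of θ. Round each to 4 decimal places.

MAP = 0.1277, posterior mean = 0.1429

Posterior: Beta(1+6, 1+41) = Beta(7, 42).
Mode = (7−1)/(7+42−2) = 6/47 = 0.1277.
Mean = 7/(7+42) = 7/49 = 0.1429.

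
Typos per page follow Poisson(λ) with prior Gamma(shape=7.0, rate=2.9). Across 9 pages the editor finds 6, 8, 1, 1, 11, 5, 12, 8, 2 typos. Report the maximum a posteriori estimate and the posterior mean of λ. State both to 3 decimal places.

λ_MAP = 5.042, E[λ|data] = 5.126

Σ counts = 54. Posterior: Gamma(shape = 7.0+54 = 61.0, rate = 2.9+9 = 11.9).
Mode = (α−1)/β = 60.0/11.9 = 5.042.
Mean = α/β = 61.0/11.9 = 5.126.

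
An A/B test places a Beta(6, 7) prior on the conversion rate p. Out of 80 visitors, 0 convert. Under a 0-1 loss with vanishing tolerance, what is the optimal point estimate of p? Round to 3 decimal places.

Posterior: Beta(6+0, 7+80) = Beta(6, 87).
Mode = (6−1)/(6+87−2) = 5/91 = 0.055.
Mean = 6/(6+87) = 6/93 = 0.065.
This is the posterior mode — the MAP estimate.

0.055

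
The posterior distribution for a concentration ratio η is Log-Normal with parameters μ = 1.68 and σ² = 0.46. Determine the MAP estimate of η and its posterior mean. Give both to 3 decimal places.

Mode = exp(μ − σ²) = exp(1.22) = 3.387.
Mean = exp(μ + σ²/2) = exp(1.910) = 6.753.

MAP: 3.387. Posterior mean: 6.753.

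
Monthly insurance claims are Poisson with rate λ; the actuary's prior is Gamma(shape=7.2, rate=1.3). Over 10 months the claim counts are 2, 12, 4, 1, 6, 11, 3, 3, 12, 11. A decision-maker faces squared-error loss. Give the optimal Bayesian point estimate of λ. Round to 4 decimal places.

Σ counts = 65. Posterior: Gamma(shape = 7.2+65 = 72.2, rate = 1.3+10 = 11.3).
Mode = (α−1)/β = 71.2/11.3 = 6.3009.
Mean = α/β = 72.2/11.3 = 6.3894.
Squared-error loss ⇒ the optimal estimator is the posterior mean.

6.3894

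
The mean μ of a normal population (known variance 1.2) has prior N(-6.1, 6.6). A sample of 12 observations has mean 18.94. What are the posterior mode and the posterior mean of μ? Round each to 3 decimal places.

MAP = 18.566; posterior mean = 18.566

Posterior for μ is Normal. Precision-weighted mean: (1/6.6·-6.1 + 12/1.2·18.94) / (1/6.6 + 12/1.2) = 18.566.
A Normal posterior is symmetric, so mode = mean.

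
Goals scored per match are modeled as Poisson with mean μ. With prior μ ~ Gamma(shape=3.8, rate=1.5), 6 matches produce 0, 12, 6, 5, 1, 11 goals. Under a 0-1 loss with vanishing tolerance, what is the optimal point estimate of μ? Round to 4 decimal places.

5.0400

Σ counts = 35. Posterior: Gamma(shape = 3.8+35 = 38.8, rate = 1.5+6 = 7.5).
Mode = (α−1)/β = 37.8/7.5 = 5.0400.
Mean = α/β = 38.8/7.5 = 5.1733.
This is the posterior mode — the MAP estimate.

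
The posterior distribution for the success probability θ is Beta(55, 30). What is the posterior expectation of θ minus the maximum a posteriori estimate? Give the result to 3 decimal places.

Mode = (55−1)/(55+30−2) = 54/83 = 0.651.
Mean = 55/(55+30) = 55/85 = 0.647.
Difference = 0.647 − 0.651 = -0.004.

-0.004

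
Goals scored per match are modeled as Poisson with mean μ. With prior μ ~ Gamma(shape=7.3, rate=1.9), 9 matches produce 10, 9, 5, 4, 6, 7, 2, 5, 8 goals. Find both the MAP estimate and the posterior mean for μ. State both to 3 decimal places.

MAP: 5.716. Posterior mean: 5.807.

Σ counts = 56. Posterior: Gamma(shape = 7.3+56 = 63.3, rate = 1.9+9 = 10.9).
Mode = (α−1)/β = 62.3/10.9 = 5.716.
Mean = α/β = 63.3/10.9 = 5.807.
The mean is pulled above the mode by the posterior's right skew.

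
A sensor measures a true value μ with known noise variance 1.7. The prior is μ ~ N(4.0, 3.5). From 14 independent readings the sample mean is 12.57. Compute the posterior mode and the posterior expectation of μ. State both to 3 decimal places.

MAP = 12.283; posterior mean = 12.283

Posterior for μ is Normal. Precision-weighted mean: (1/3.5·4.0 + 14/1.7·12.57) / (1/3.5 + 14/1.7) = 12.283.
A Normal posterior is symmetric, so mode = mean.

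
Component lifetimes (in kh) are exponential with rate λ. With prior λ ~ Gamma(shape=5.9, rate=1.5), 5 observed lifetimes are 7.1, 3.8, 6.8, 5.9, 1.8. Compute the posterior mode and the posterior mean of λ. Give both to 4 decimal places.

MAP = 0.3680, posterior mean = 0.4052

Σ times = 25.4. Posterior: Gamma(shape = 5.9+5 = 10.9, rate = 1.5+25.4 = 26.9).
Mode = (α−1)/β = 9.9/26.9 = 0.3680.
Mean = α/β = 10.9/26.9 = 0.4052.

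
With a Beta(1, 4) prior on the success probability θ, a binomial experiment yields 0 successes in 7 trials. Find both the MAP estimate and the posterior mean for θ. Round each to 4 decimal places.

Posterior: Beta(1+0, 4+7) = Beta(1, 11).
Since α = 1 ≤ 1 and β > 1, the Beta density is monotone decreasing on [0,1]; the mode is at 0.
Mean = 1/(1+11) = 0.0833.
Right-skewed posterior ⇒ mode < mean.

MAP estimate = 0.0000, posterior mean = 0.0833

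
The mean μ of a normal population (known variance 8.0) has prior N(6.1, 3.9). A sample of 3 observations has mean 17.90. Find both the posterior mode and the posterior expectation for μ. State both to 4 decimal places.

μ_MAP = 13.1081, E[μ|data] = 13.1081

Posterior for μ is Normal. Precision-weighted mean: (1/3.9·6.1 + 3/8.0·17.90) / (1/3.9 + 3/8.0) = 13.1081.
A Normal posterior is symmetric, so mode = mean.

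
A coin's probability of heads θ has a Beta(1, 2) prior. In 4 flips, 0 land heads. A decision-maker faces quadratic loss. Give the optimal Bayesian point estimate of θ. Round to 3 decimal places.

0.143

Posterior: Beta(1+0, 2+4) = Beta(1, 6).
Since α = 1 ≤ 1 and β > 1, the Beta density is monotone decreasing on [0,1]; the mode is at 0.
Mean = 1/(1+6) = 0.143.
Quadratic loss ⇒ the optimal estimator is the posterior mean.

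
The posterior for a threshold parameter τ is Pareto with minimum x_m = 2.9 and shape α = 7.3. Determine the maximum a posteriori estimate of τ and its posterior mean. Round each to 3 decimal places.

maximum a posteriori estimate = 2.900, posterior mean = 3.360

The Pareto density is strictly decreasing on [x_m, ∞), so the mode is x_m = 2.900.
Mean = α·x_m/(α−1) = 7.3·2.9/6.3 = 3.360.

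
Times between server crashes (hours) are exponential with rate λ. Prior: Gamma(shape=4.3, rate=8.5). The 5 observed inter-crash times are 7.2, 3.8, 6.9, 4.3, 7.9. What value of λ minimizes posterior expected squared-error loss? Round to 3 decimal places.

0.241

Σ times = 30.1. Posterior: Gamma(shape = 4.3+5 = 9.3, rate = 8.5+30.1 = 38.6).
Mode = (α−1)/β = 8.3/38.6 = 0.215.
Mean = α/β = 9.3/38.6 = 0.241.
Squared-error loss ⇒ the optimal estimator is the posterior mean.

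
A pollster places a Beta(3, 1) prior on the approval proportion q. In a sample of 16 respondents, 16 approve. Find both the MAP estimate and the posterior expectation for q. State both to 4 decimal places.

MAP estimate = 1.0000, posterior expectation = 0.9500

Posterior: Beta(3+16, 1+0) = Beta(19, 1).
Since β = 1 ≤ 1 and α > 1, the Beta density is monotone increasing on [0,1]; the mode is at 1.
Mean = 19/(19+1) = 0.9500.
Mode > mean: the posterior has a left tail.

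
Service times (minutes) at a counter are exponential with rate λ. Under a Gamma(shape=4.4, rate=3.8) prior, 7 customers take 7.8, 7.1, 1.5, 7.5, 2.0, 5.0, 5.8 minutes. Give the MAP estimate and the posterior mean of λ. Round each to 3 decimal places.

MAP: 0.257. Posterior mean: 0.281.

Σ times = 36.7. Posterior: Gamma(shape = 4.4+7 = 11.4, rate = 3.8+36.7 = 40.5).
Mode = (α−1)/β = 10.4/40.5 = 0.257.
Mean = α/β = 11.4/40.5 = 0.281.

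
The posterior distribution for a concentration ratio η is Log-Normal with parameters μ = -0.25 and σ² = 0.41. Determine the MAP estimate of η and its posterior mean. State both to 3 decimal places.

MAP estimate = 0.517, posterior mean = 0.956

Mode = exp(μ − σ²) = exp(-0.66) = 0.517.
Mean = exp(μ + σ²/2) = exp(-0.045) = 0.956.
The posterior is right-skewed, so the mean exceeds the mode.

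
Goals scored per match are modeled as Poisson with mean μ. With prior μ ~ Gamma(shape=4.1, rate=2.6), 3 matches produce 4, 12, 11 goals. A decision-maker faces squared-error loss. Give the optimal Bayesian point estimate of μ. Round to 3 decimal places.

Σ counts = 27. Posterior: Gamma(shape = 4.1+27 = 31.1, rate = 2.6+3 = 5.6).
Mode = (α−1)/β = 30.1/5.6 = 5.375.
Mean = α/β = 31.1/5.6 = 5.554.
Squared-error loss ⇒ the optimal estimator is the posterior mean.

5.554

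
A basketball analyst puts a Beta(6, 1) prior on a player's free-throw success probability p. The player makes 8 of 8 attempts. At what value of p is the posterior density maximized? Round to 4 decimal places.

Posterior: Beta(6+8, 1+0) = Beta(14, 1).
Since β = 1 ≤ 1 and α > 1, the Beta density is monotone increasing on [0,1]; the mode is at 1.
Mean = 14/(14+1) = 0.9333.
This is the posterior mode — the MAP estimate.

1.0000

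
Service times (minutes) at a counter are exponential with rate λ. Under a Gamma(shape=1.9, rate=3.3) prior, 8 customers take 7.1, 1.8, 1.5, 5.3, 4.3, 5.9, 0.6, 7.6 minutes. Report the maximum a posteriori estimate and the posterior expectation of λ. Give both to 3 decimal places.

MAP = 0.238, posterior mean = 0.265

Σ times = 34.1. Posterior: Gamma(shape = 1.9+8 = 9.9, rate = 3.3+34.1 = 37.4).
Mode = (α−1)/β = 8.9/37.4 = 0.238.
Mean = α/β = 9.9/37.4 = 0.265.
The posterior is right-skewed, so the mean exceeds the mode.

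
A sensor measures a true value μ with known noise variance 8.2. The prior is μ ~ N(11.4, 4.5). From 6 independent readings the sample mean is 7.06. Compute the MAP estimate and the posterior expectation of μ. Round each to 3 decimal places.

Posterior for μ is Normal. Precision-weighted mean: (1/4.5·11.4 + 6/8.2·7.06) / (1/4.5 + 6/8.2) = 8.071.
A Normal posterior is symmetric, so mode = mean.

MAP = 8.071; posterior mean = 8.071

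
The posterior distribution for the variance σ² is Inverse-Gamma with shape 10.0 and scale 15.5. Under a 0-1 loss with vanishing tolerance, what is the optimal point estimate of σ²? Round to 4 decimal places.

Mode = β/(α+1) = 15.5/11.0 = 1.4091.
Mean = β/(α−1) = 15.5/9.0 = 1.7222.
This is the posterior mode — the MAP estimate.

1.4091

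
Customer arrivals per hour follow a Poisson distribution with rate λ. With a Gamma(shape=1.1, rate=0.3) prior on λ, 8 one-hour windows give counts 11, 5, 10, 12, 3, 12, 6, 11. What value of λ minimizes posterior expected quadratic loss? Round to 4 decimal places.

8.5663

Σ counts = 70. Posterior: Gamma(shape = 1.1+70 = 71.1, rate = 0.3+8 = 8.3).
Mode = (α−1)/β = 70.1/8.3 = 8.4458.
Mean = α/β = 71.1/8.3 = 8.5663.
Quadratic loss ⇒ the optimal estimator is the posterior mean.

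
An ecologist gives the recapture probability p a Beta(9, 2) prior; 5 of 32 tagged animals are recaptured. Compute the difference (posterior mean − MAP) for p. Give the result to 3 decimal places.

Posterior: Beta(9+5, 2+27) = Beta(14, 29).
Mode = (14−1)/(14+29−2) = 13/41 = 0.317.
Mean = 14/(14+29) = 14/43 = 0.326.
Difference = 0.326 − 0.317 = 0.009.

0.009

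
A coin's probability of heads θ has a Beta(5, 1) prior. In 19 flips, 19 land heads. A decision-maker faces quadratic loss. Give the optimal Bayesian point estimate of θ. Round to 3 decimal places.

Posterior: Beta(5+19, 1+0) = Beta(24, 1).
Since β = 1 ≤ 1 and α > 1, the Beta density is monotone increasing on [0,1]; the mode is at 1.
Mean = 24/(24+1) = 0.960.
Quadratic loss ⇒ the optimal estimator is the posterior mean.

0.960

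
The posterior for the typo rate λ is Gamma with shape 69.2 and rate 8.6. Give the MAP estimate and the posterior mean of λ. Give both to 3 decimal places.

Mode = (α−1)/β = 68.2/8.6 = 7.930.
Mean = α/β = 69.2/8.6 = 8.047.

MAP = 7.930, posterior mean = 8.047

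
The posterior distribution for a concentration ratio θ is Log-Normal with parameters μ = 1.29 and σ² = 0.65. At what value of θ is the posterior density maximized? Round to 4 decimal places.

1.8965

Mode = exp(μ − σ²) = exp(0.64) = 1.8965.
Mean = exp(μ + σ²/2) = exp(1.615) = 5.0279.
This is the posterior mode — the MAP estimate.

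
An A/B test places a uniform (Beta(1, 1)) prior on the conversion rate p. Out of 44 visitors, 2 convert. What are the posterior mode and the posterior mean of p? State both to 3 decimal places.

Posterior: Beta(1+2, 1+42) = Beta(3, 43).
Mode = (3−1)/(3+43−2) = 2/44 = 0.045.
With a flat prior the MAP equals the MLE, 2/44.
Mean = 3/(3+43) = 3/46 = 0.065.
Mean > mode: the posterior has a right tail.

MAP = 0.045; posterior mean = 0.065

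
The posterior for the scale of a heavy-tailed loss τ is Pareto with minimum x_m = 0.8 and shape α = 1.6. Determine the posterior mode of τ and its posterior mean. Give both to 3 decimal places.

MAP: 0.800. Posterior mean: 2.133.

The Pareto density is strictly decreasing on [x_m, ∞), so the mode is x_m = 0.800.
Mean = α·x_m/(α−1) = 1.6·0.8/0.6 = 2.133.
Right-skewed posterior ⇒ mode < mean.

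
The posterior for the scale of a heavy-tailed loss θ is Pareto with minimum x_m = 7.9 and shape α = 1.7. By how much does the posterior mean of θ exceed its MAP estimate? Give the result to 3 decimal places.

The Pareto density is strictly decreasing on [x_m, ∞), so the mode is x_m = 7.900.
Mean = α·x_m/(α−1) = 1.7·7.9/0.7 = 19.186.
Difference = 19.186 − 7.900 = 11.286.

11.286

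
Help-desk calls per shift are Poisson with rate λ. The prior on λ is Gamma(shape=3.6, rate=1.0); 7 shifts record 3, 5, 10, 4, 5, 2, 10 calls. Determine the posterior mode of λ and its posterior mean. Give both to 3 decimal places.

MAP = 5.200; posterior mean = 5.325

Σ counts = 39. Posterior: Gamma(shape = 3.6+39 = 42.6, rate = 1.0+7 = 8.0).
Mode = (α−1)/β = 41.6/8.0 = 5.200.
Mean = α/β = 42.6/8.0 = 5.325.
Right-skewed posterior ⇒ mode < mean.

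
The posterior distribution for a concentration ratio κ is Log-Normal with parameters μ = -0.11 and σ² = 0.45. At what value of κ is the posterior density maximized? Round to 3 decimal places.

0.571

Mode = exp(μ − σ²) = exp(-0.56) = 0.571.
Mean = exp(μ + σ²/2) = exp(0.115) = 1.122.
This is the posterior mode — the MAP estimate.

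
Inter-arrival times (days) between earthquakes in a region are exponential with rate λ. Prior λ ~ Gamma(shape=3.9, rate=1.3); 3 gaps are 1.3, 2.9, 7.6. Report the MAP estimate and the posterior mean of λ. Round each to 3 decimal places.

MAP: 0.450. Posterior mean: 0.527.

Σ times = 11.8. Posterior: Gamma(shape = 3.9+3 = 6.9, rate = 1.3+11.8 = 13.1).
Mode = (α−1)/β = 5.9/13.1 = 0.450.
Mean = α/β = 6.9/13.1 = 0.527.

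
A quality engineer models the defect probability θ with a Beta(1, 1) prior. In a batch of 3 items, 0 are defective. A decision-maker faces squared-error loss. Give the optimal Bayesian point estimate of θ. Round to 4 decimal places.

0.2000

Posterior: Beta(1+0, 1+3) = Beta(1, 4).
Since α = 1 ≤ 1 and β > 1, the Beta density is monotone decreasing on [0,1]; the mode is at 0.
Mean = 1/(1+4) = 0.2000.
Squared-error loss ⇒ the optimal estimator is the posterior mean.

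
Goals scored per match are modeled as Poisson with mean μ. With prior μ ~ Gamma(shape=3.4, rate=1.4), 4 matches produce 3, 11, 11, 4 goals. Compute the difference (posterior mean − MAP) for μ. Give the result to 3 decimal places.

0.185

Σ counts = 29. Posterior: Gamma(shape = 3.4+29 = 32.4, rate = 1.4+4 = 5.4).
Mode = (α−1)/β = 31.4/5.4 = 5.815.
Mean = α/β = 32.4/5.4 = 6.000.
Difference = 6.000 − 5.815 = 0.185.
The posterior is right-skewed, so the mean exceeds the mode.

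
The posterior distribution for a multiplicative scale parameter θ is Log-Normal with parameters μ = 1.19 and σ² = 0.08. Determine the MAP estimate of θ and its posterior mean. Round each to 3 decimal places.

Mode = exp(μ − σ²) = exp(1.11) = 3.034.
Mean = exp(μ + σ²/2) = exp(1.230) = 3.421.

MAP = 3.034, posterior mean = 3.421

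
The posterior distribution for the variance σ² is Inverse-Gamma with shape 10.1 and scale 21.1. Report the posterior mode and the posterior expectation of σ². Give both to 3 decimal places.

Mode = β/(α+1) = 21.1/11.1 = 1.901.
Mean = β/(α−1) = 21.1/9.1 = 2.319.
Right-skewed posterior ⇒ mode < mean.

MAP = 1.901, posterior mean = 2.319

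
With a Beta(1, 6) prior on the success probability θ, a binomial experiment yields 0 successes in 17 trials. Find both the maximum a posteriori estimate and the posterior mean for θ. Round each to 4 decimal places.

Posterior: Beta(1+0, 6+17) = Beta(1, 23).
Since α = 1 ≤ 1 and β > 1, the Beta density is monotone decreasing on [0,1]; the mode is at 0.
Mean = 1/(1+23) = 0.0417.

MAP = 0.0000; posterior mean = 0.0417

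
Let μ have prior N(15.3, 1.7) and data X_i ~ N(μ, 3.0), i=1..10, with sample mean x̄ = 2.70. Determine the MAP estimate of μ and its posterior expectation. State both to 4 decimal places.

MAP = 4.5900; posterior mean = 4.5900

Posterior for μ is Normal. Precision-weighted mean: (1/1.7·15.3 + 10/3.0·2.70) / (1/1.7 + 10/3.0) = 4.5900.
A Normal posterior is symmetric, so mode = mean.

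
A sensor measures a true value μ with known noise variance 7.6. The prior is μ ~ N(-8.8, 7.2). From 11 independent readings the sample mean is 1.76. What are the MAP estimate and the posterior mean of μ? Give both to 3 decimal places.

μ_MAP = 0.835, E[μ|data] = 0.835

Posterior for μ is Normal. Precision-weighted mean: (1/7.2·-8.8 + 11/7.6·1.76) / (1/7.2 + 11/7.6) = 0.835.
A Normal posterior is symmetric, so mode = mean.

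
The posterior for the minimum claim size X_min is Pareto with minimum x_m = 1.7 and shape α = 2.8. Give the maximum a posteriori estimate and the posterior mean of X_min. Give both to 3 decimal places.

MAP = 1.700, posterior mean = 2.644

The Pareto density is strictly decreasing on [x_m, ∞), so the mode is x_m = 1.700.
Mean = α·x_m/(α−1) = 2.8·1.7/1.8 = 2.644.
The mean is pulled above the mode by the posterior's right skew.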